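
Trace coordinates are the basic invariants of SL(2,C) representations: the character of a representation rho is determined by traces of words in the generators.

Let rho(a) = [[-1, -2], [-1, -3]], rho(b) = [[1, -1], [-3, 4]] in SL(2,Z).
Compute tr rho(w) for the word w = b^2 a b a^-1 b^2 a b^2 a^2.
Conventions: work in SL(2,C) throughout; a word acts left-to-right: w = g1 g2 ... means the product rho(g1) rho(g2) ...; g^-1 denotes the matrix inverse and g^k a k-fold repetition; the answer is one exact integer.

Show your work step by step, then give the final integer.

-725120

rho(b) = [[1, -1], [-3, 4]]
... * rho(b) = [[1, -1], [-3, 4]]  ->  [[4, -5], [-15, 19]]
... * rho(a) = [[-1, -2], [-1, -3]]  ->  [[1, 7], [-4, -27]]
... * rho(b) = [[1, -1], [-3, 4]]  ->  [[-20, 27], [77, -104]]
... * rho(a^-1) = [[-3, 2], [1, -1]]  ->  [[87, -67], [-335, 258]]
... * rho(b) = [[1, -1], [-3, 4]]  ->  [[288, -355], [-1109, 1367]]
... * rho(b) = [[1, -1], [-3, 4]]  ->  [[1353, -1708], [-5210, 6577]]
... * rho(a) = [[-1, -2], [-1, -3]]  ->  [[355, 2418], [-1367, -9311]]
... * rho(b) = [[1, -1], [-3, 4]]  ->  [[-6899, 9317], [26566, -35877]]
... * rho(b) = [[1, -1], [-3, 4]]  ->  [[-34850, 44167], [134197, -170074]]
... * rho(a) = [[-1, -2], [-1, -3]]  ->  [[-9317, -62801], [35877, 241828]]
... * rho(a) = [[-1, -2], [-1, -3]]  ->  [[72118, 207037], [-277705, -797238]]
tr = 72118 + -797238 = -725120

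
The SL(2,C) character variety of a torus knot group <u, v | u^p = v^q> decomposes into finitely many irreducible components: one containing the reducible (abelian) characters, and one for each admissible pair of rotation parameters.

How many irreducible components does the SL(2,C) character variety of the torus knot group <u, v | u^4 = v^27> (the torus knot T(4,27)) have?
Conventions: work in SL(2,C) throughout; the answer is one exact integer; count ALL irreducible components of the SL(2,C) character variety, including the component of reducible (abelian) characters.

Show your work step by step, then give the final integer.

For T(4,27): irreducibility forces the central element u^4 = v^27 to one of +I, -I.
So on each irreducible component the traces are pinned: tr(u) = 2*cos(pi*alpha/4) with 1 <= alpha <= 3, tr(v) = 2*cos(pi*beta/27) with 1 <= beta <= 26.
Consistency of u^4 = (-1)^alpha I with v^27 = (-1)^beta I forces alpha = beta (mod 2).
Counting: 2 odd alphas x 13 odd betas + 1 even alphas x 13 even betas = 26 + 13 = 39.
components with irreducible characters: 39; plus the single component of reducible (abelian) characters: total 40.

40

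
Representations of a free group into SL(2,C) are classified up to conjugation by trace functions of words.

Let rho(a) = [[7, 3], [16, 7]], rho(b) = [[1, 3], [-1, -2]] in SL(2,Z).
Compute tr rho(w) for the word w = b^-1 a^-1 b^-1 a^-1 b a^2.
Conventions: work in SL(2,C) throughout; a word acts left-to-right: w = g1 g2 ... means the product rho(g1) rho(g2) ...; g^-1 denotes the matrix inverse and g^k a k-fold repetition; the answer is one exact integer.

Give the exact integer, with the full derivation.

rho(b^-1) = [[-2, -3], [1, 1]]
... * rho(a^-1) = [[7, -3], [-16, 7]]  ->  [[34, -15], [-9, 4]]
... * rho(b^-1) = [[-2, -3], [1, 1]]  ->  [[-83, -117], [22, 31]]
... * rho(a^-1) = [[7, -3], [-16, 7]]  ->  [[1291, -570], [-342, 151]]
... * rho(b) = [[1, 3], [-1, -2]]  ->  [[1861, 5013], [-493, -1328]]
... * rho(a) = [[7, 3], [16, 7]]  ->  [[93235, 40674], [-24699, -10775]]
... * rho(a) = [[7, 3], [16, 7]]  ->  [[1303429, 564423], [-345293, -149522]]
tr = 1303429 + -149522 = 1153907

1153907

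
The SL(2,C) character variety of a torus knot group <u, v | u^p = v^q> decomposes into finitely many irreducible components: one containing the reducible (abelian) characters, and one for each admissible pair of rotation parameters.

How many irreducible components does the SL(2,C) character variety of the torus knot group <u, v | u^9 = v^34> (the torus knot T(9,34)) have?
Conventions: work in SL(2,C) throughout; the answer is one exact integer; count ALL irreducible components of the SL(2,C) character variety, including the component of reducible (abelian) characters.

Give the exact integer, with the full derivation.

In the torus knot group T(9,34), u^9 = v^34 is central, so an irreducible representation sends it to +I or -I (Schur).
So on each irreducible component the traces are pinned: tr(u) = 2*cos(pi*alpha/9) with 1 <= alpha <= 8, tr(v) = 2*cos(pi*beta/34) with 1 <= beta <= 33.
The two central values (-1)^alpha I and (-1)^beta I must be the same matrix, so alpha and beta share a parity.
count pairs: odd alpha (4 choices) x odd beta (17), plus even alpha (4) x even beta (16): 4*17 + 4*16 = 132.
components with irreducible characters: 132; plus the single component of reducible (abelian) characters: total 133.

133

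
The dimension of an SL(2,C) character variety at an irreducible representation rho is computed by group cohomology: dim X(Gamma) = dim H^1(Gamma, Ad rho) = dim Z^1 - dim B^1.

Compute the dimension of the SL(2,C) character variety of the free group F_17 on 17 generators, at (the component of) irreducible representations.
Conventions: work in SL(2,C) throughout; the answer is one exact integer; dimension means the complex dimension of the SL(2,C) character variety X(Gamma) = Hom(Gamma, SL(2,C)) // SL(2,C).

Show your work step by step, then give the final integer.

Gamma = F_17 has 17 generators and no relators.
A cocycle picks one sl_2 vector per generator freely, giving dim Z^1 = 3*17 = 51.
At an irreducible rho the centralizer of the image in sl_2 is 0, so the coboundary map sl_2 -> Z^1 is injective: dim B^1 = 3.
dim H^1 = 51 - 3 = 48, which is dim X.

48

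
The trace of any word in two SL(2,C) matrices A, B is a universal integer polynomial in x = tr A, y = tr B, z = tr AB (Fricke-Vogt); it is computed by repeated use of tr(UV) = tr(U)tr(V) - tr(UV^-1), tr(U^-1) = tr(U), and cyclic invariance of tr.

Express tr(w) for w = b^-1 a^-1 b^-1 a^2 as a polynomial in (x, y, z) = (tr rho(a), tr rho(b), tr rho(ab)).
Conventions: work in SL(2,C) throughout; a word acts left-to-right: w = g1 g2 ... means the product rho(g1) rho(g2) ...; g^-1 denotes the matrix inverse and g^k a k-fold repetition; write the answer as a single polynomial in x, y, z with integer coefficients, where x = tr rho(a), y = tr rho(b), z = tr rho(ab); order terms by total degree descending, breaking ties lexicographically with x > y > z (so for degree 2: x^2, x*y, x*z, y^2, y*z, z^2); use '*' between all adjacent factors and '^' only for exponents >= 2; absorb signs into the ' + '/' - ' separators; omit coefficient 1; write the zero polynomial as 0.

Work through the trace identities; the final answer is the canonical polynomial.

x^2*y*z - x^3 - x*z^2 - y*z + 3*x

tr(a b^-1) = tr(a) tr(b) - tr(a b)   [inverse elimination on b] = x*y - z
tr(a^2) = tr(a) tr(a) - tr(1)   [square of a] = x^2 - 2
tr(a b a) = tr(a) tr(b a) - tr(b)   [square of a] = x*z - y
tr(a b a^2) = tr(a) tr(a b a) - tr(a b)   [square of a] = x^2*z - x*y - z
tr(b a b a) = tr(b a) tr(b a) - tr(1)   [split at a repeated b] = z^2 - 2
tr(b a b) = tr(b) tr(a b) - tr(a)   [square of b] = y*z - x
tr(a b a^2 b) = tr(a) tr(b a b a) - tr(b a b)   [square of a] = x*z^2 - y*z - x
tr(b a^2 b^-1 a) = tr(a b a^2) tr(b) - tr(a b a^2 b)   [inverse elimination on b] = x^2*y*z - x*y^2 - x*z^2 + x
tr(a^2 b^-1 a^-1 b) = tr(b a^2 b^-1) tr(a) - tr(b a^2 b^-1 a)   [inverse elimination on a] = -x^2*y*z + x^3 + x*y^2 + x*z^2 - 3*x
tr(b^-1 a^-1 b^-1 a^2) = tr(a^2 b^-1 a^-1) tr(b) - tr(a^2 b^-1 a^-1 b)   [inverse elimination on b] = x^2*y*z - x^3 - x*z^2 - y*z + 3*x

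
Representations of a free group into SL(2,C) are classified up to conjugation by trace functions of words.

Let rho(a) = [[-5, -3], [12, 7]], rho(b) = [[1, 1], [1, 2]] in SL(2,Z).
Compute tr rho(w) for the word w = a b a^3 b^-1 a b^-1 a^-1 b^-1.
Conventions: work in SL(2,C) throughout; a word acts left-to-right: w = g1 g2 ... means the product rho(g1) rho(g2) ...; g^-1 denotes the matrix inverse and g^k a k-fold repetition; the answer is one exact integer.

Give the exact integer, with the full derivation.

146527

rho(a) = [[-5, -3], [12, 7]]
... * rho(b) = [[1, 1], [1, 2]]  ->  [[-8, -11], [19, 26]]
... * rho(a) = [[-5, -3], [12, 7]]  ->  [[-92, -53], [217, 125]]
... * rho(a) = [[-5, -3], [12, 7]]  ->  [[-176, -95], [415, 224]]
... * rho(a) = [[-5, -3], [12, 7]]  ->  [[-260, -137], [613, 323]]
... * rho(b^-1) = [[2, -1], [-1, 1]]  ->  [[-383, 123], [903, -290]]
... * rho(a) = [[-5, -3], [12, 7]]  ->  [[3391, 2010], [-7995, -4739]]
... * rho(b^-1) = [[2, -1], [-1, 1]]  ->  [[4772, -1381], [-11251, 3256]]
... * rho(a^-1) = [[7, 3], [-12, -5]]  ->  [[49976, 21221], [-117829, -50033]]
... * rho(b^-1) = [[2, -1], [-1, 1]]  ->  [[78731, -28755], [-185625, 67796]]
tr = 78731 + 67796 = 146527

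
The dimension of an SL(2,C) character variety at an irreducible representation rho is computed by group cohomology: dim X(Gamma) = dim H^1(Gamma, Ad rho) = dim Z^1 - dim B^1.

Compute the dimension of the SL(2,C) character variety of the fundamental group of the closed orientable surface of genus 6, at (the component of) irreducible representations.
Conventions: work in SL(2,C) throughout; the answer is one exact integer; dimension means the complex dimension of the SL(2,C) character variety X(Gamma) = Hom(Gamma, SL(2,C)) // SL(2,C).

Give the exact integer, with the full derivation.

pi_1 of the closed genus-6 surface has 12 generators bound by the single product-of-commutators relator.
A cocycle assigns one sl_2 vector per generator subject to the relator condition d_2(z) = 0: dim of the unconstrained space is 3*2g = 36.
At an irreducible rho, H^2 = coker(d_2) vanishes (Poincare duality: H^2 is dual to H^0 = invariants = 0), so d_2 is surjective onto sl_2 and dim Z^1 = 36 - 3 = 33.
dim B^1 = 3 (coboundaries, injective at irreducible rho).
Hence dim X = 33 - 3 = 30.

30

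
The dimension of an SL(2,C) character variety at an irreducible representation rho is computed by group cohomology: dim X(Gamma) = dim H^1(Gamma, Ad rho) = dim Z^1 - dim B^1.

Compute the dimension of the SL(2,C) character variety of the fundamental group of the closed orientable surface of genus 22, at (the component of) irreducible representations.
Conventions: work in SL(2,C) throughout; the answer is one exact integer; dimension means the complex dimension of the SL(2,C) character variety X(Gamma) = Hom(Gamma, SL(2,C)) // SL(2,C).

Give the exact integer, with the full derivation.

Gamma = pi_1(Sigma_22) = < a_1, b_1, ..., a_22, b_22 | prod [a_i, b_i] > has 2g = 44 generators and 1 relator.
Before the relator condition, cocycle space has dim 3*44 = 132.
d_2 is surjective at irreducible rho (its cokernel H^2 is dual to H^0 = 0), so dim Z^1 = 132 - 3 = 129.
Coboundaries contribute dim B^1 = 3 (injective at irreducible rho).
dim H^1 = 129 - 3 = 126 = dim X.

126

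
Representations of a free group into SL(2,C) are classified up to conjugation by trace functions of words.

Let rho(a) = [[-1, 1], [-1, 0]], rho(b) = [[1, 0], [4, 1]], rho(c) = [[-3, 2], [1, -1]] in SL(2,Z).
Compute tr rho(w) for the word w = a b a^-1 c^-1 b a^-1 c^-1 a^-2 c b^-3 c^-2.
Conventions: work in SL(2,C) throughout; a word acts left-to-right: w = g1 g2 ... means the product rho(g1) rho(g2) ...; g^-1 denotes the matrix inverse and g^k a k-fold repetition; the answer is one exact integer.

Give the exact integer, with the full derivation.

2912

rho(a) = [[-1, 1], [-1, 0]]
... * rho(b) = [[1, 0], [4, 1]]  ->  [[3, 1], [-1, 0]]
... * rho(a^-1) = [[0, -1], [1, -1]]  ->  [[1, -4], [0, 1]]
... * rho(c^-1) = [[-1, -2], [-1, -3]]  ->  [[3, 10], [-1, -3]]
... * rho(b) = [[1, 0], [4, 1]]  ->  [[43, 10], [-13, -3]]
... * rho(a^-1) = [[0, -1], [1, -1]]  ->  [[10, -53], [-3, 16]]
... * rho(c^-1) = [[-1, -2], [-1, -3]]  ->  [[43, 139], [-13, -42]]
... * rho(a^-1) = [[0, -1], [1, -1]]  ->  [[139, -182], [-42, 55]]
... * rho(a^-1) = [[0, -1], [1, -1]]  ->  [[-182, 43], [55, -13]]
... * rho(c) = [[-3, 2], [1, -1]]  ->  [[589, -407], [-178, 123]]
... * rho(b^-1) = [[1, 0], [-4, 1]]  ->  [[2217, -407], [-670, 123]]
... * rho(b^-1) = [[1, 0], [-4, 1]]  ->  [[3845, -407], [-1162, 123]]
... * rho(b^-1) = [[1, 0], [-4, 1]]  ->  [[5473, -407], [-1654, 123]]
... * rho(c^-1) = [[-1, -2], [-1, -3]]  ->  [[-5066, -9725], [1531, 2939]]
... * rho(c^-1) = [[-1, -2], [-1, -3]]  ->  [[14791, 39307], [-4470, -11879]]
tr = 14791 + -11879 = 2912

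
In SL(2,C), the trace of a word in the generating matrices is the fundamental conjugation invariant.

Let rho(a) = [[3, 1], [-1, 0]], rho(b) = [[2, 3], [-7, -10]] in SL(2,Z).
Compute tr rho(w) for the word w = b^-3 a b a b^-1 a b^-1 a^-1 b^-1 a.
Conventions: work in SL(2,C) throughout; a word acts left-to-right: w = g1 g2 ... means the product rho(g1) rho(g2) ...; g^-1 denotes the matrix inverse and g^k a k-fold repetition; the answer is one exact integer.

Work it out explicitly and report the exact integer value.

rho(b^-1) = [[-10, -3], [7, 2]]
... * rho(b^-1) = [[-10, -3], [7, 2]]  ->  [[79, 24], [-56, -17]]
... * rho(b^-1) = [[-10, -3], [7, 2]]  ->  [[-622, -189], [441, 134]]
... * rho(a) = [[3, 1], [-1, 0]]  ->  [[-1677, -622], [1189, 441]]
... * rho(b) = [[2, 3], [-7, -10]]  ->  [[1000, 1189], [-709, -843]]
... * rho(a) = [[3, 1], [-1, 0]]  ->  [[1811, 1000], [-1284, -709]]
... * rho(b^-1) = [[-10, -3], [7, 2]]  ->  [[-11110, -3433], [7877, 2434]]
... * rho(a) = [[3, 1], [-1, 0]]  ->  [[-29897, -11110], [21197, 7877]]
... * rho(b^-1) = [[-10, -3], [7, 2]]  ->  [[221200, 67471], [-156831, -47837]]
... * rho(a^-1) = [[0, -1], [1, 3]]  ->  [[67471, -18787], [-47837, 13320]]
... * rho(b^-1) = [[-10, -3], [7, 2]]  ->  [[-806219, -239987], [571610, 170151]]
... * rho(a) = [[3, 1], [-1, 0]]  ->  [[-2178670, -806219], [1544679, 571610]]
tr = -2178670 + 571610 = -1607060

-1607060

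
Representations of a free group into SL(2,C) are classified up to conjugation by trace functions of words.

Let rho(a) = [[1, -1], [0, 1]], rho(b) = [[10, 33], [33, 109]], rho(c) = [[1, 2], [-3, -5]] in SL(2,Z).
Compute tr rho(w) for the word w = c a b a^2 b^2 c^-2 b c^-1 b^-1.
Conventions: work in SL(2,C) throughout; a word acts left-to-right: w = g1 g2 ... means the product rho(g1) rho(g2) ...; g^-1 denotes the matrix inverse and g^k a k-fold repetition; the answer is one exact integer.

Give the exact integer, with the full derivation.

-108828653368

rho(c) = [[1, 2], [-3, -5]]
... * rho(a) = [[1, -1], [0, 1]]  ->  [[1, 1], [-3, -2]]
... * rho(b) = [[10, 33], [33, 109]]  ->  [[43, 142], [-96, -317]]
... * rho(a) = [[1, -1], [0, 1]]  ->  [[43, 99], [-96, -221]]
... * rho(a) = [[1, -1], [0, 1]]  ->  [[43, 56], [-96, -125]]
... * rho(b) = [[10, 33], [33, 109]]  ->  [[2278, 7523], [-5085, -16793]]
... * rho(b) = [[10, 33], [33, 109]]  ->  [[271039, 895181], [-605019, -1998242]]
... * rho(c^-1) = [[-5, -2], [3, 1]]  ->  [[1330348, 353103], [-2969631, -788204]]
... * rho(c^-1) = [[-5, -2], [3, 1]]  ->  [[-5592431, -2307593], [12483543, 5151058]]
... * rho(b) = [[10, 33], [33, 109]]  ->  [[-132074879, -436077860], [294820344, 973422241]]
... * rho(c^-1) = [[-5, -2], [3, 1]]  ->  [[-647859185, -171928102], [1446165003, 383781553]]
... * rho(b^-1) = [[109, -33], [-33, 10]]  ->  [[-64943023799, 19660072085], [144967194078, -43885629569]]
tr = -64943023799 + -43885629569 = -108828653368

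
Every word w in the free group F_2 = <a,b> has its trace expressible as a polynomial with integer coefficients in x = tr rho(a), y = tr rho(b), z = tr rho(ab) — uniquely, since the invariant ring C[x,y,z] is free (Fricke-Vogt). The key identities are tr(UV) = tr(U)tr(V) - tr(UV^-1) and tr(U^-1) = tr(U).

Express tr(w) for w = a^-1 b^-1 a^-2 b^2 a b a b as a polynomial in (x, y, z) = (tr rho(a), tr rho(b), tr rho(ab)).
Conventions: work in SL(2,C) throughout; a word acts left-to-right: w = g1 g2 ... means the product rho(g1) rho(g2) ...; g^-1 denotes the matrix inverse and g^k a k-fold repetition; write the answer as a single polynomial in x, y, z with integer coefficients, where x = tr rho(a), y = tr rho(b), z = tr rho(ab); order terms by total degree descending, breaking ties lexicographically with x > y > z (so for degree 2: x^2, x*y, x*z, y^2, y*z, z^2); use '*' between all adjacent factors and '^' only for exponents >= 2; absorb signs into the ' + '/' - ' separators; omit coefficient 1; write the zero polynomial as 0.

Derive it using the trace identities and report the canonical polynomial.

tr(b a b) = tr(b)*tr(a b) - tr(a)   [square of b] = y*z - x
apply: tr(b^2 a b) = tr(b)*tr(b a b) - tr(b a)   [square of b] = y^2*z - x*y - z
tr(a b a b) = tr(a b)*tr(a b) - tr(1)   [split at a repeated a] = z^2 - 2
tr(a b a) = tr(a)*tr(b a) - tr(b)   [square of a] = x*z - y
apply: tr(b^2 a b a) = tr(b)*tr(a b a b) - tr(a b a)   [square of b] = y*z^2 - x*z - y
apply: tr(a^-1 b^2 a b) = tr(b^2 a b)*tr(a) - tr(b^2 a b a)   [inverse elimination on a] = x*y^2*z - x^2*y - y*z^2 + y
use: tr(b^2 a b a b) = tr(b)*tr(b a b a b) - tr(b a b a)   [square of b] = y^2*z^2 - x*y*z - y^2 - z^2 + 2
tr(a b a b a b) = tr(b a)*tr(b a b a) - tr(b^-1 a^-1)   [split at a repeated b] = z^3 - 3*z
tr(a b a b a) = tr(a)*tr(b a b a) - tr(b a b)   [square of a] = x*z^2 - y*z - x
tr(b a b a b a b) = tr(b)*tr(a b a b a b) - tr(a b a b a)   [square of b] = y*z^3 - x*z^2 - 2*y*z + x
tr(b^2 a b a b a b) = tr(b)*tr(b a b a b a b) - tr(b a b a b a)   [square of b] = y^2*z^3 - x*y*z^2 - 2*y^2*z - z^3 + x*y + 3*z
tr(a b a b a b a b) = tr(b a b a)*tr(b a b a) - tr(1)   [split at a repeated b] = z^4 - 4*z^2 + 2
use: tr(a b a b a b a) = tr(a)*tr(b a b a b a) - tr(b a b a b)   [square of a] = x*z^3 - y*z^2 - 2*x*z + y
tr(b^2 a b a b a b a) = tr(b)*tr(a b a b a b a b) - tr(a b a b a b a)   [square of b] = y*z^4 - x*z^3 - 3*y*z^2 + 2*x*z + y
use: tr(a^-1 b^2 a b a b a b) = tr(b^2 a b a b a b)*tr(a) - tr(b^2 a b a b a b a)   [inverse elimination on a] = x*y^2*z^3 - x^2*y*z^2 - y*z^4 - 2*x*y^2*z + x^2*y + 3*y*z^2 + x*z - y
tr(b^2 a b a b a b^-1 a^-1) = tr(a^-1 b^2 a b a b a)*tr(b) - tr(a^-1 b^2 a b a b a b)   [inverse elimination on b] = -x*y^2*z^3 + x^2*y*z^2 + y^3*z^2 + y*z^4 + x*y^2*z - x^2*y - y^3 - 4*y*z^2 - x*z + 3*y
use: tr(b^-1 a^-2 b^2 a b a b a) = tr(b^2 a b a b a b^-1 a^-1)*tr(a) - tr(b^2 a b a b a b^-1)   [inverse elimination on a] = -x^2*y^2*z^3 + x^3*y*z^2 + x*y^3*z^2 + x*y*z^4 + x^2*y^2*z - x^3*y - x*y^3 - 4*x*y*z^2 - x^2*z - z^3 + 3*x*y + 3*z
use: tr(a^-1 b^-1 a^-2 b^2 a b a b) = tr(b^-1 a^-2 b^2 a b a b)*tr(a) - tr(b^-1 a^-2 b^2 a b a b a)   [inverse elimination on a] = x^2*y^2*z^3 - x^3*y*z^2 - x*y^3*z^2 - x*y*z^4 + x*y^3 + 3*x*y*z^2 + x^2*z + z^3 - 2*x*y - 3*z

x^2*y^2*z^3 - x^3*y*z^2 - x*y^3*z^2 - x*y*z^4 + x*y^3 + 3*x*y*z^2 + x^2*z + z^3 - 2*x*y - 3*z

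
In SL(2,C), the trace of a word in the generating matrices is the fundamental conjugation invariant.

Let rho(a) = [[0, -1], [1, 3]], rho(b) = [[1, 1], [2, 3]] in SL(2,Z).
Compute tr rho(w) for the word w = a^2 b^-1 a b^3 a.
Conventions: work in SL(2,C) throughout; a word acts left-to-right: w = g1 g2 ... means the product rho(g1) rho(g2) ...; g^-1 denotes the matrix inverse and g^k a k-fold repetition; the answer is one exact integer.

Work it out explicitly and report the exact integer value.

1817

rho(a) = [[0, -1], [1, 3]]
... * rho(a) = [[0, -1], [1, 3]]  ->  [[-1, -3], [3, 8]]
... * rho(b^-1) = [[3, -1], [-2, 1]]  ->  [[3, -2], [-7, 5]]
... * rho(a) = [[0, -1], [1, 3]]  ->  [[-2, -9], [5, 22]]
... * rho(b) = [[1, 1], [2, 3]]  ->  [[-20, -29], [49, 71]]
... * rho(b) = [[1, 1], [2, 3]]  ->  [[-78, -107], [191, 262]]
... * rho(b) = [[1, 1], [2, 3]]  ->  [[-292, -399], [715, 977]]
... * rho(a) = [[0, -1], [1, 3]]  ->  [[-399, -905], [977, 2216]]
tr = -399 + 2216 = 1817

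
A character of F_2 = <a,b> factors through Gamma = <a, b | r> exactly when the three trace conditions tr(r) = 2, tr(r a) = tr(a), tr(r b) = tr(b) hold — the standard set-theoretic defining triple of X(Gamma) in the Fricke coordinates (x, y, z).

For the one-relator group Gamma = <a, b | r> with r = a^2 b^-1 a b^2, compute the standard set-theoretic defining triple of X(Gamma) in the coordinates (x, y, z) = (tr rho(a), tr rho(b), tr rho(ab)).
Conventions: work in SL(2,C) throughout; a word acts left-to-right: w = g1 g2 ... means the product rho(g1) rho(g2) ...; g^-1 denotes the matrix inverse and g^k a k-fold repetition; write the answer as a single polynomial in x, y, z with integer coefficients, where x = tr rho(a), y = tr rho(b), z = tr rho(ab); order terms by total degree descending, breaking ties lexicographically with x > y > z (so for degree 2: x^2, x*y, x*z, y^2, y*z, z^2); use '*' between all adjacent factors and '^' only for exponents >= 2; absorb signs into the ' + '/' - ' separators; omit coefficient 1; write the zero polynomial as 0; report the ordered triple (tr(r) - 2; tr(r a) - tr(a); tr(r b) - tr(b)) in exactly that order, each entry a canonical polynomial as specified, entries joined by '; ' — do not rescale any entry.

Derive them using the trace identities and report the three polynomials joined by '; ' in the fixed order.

reduce: trace(a^2 b) = trace(a) * trace(b a) - trace(b) = x*z - y
reduce: trace(a^2) = trace(a) * trace(a) - trace(1) = x^2 - 2
trace(b^2 a^2) = trace(b) * trace(a^2 b) - trace(a^2) = x*y*z - x^2 - y^2 + 2
so trace(b^2 a) = trace(b) * trace(a b) - trace(a) = y*z - x
so trace(a b^2 a^2) = trace(a) * trace(b^2 a^2) - trace(b^2 a) = x^2*y*z - x^3 - x*y^2 - y*z + 3*x
reduce: trace(b a b a) = trace(b a) * trace(b a) - trace(1) = z^2 - 2
reduce: trace(a^2 b a b) = trace(a) * trace(b a b a) - trace(b a b) = x*z^2 - y*z - x
reduce: trace(a^2 b a) = trace(a) * trace(b a^2) - trace(b a) = x^2*z - x*y - z
so trace(a b^2 a^2 b) = trace(b) * trace(a^2 b a b) - trace(a^2 b a) = x*y*z^2 - x^2*z - y^2*z + z
so trace(a^2 b^-1 a b^2) = trace(a b^2 a^2) * trace(b) - trace(a b^2 a^2 b) = x^2*y^2*z - x^3*y - x*y^3 - x*y*z^2 + x^2*z + 3*x*y - z
trace(a b^2 a^3) = trace(a) * trace(b^2 a^3) - trace(b^2 a^2)  (reduce the a square) = x^3*y*z - x^4 - x^2*y^2 - 2*x*y*z + 4*x^2 + y^2 - 2
trace(a b a b^2) = trace(b) * trace(a b a b) - trace(a b a)  (reduce the b square) = y*z^2 - x*z - y
so trace(a b^2 a^3 b) = trace(a) * trace(a b a b^2 a) - trace(a b a b^2)  (reduce the a square) = x^2*y*z^2 - x^3*z - x*y^2*z - y*z^2 + 2*x*z + y
reduce: trace(a^2 b^-1 a b^2 a) = trace(a b^2 a^3) * trace(b) - trace(a b^2 a^3 b)  (eliminate b^-1) = x^3*y^2*z - x^4*y - x^2*y^3 - x^2*y*z^2 + x^3*z - x*y^2*z + 4*x^2*y + y^3 + y*z^2 - 2*x*z - 3*y
trace(a b^3 a) = trace(b) * trace(a^2 b^2) - trace(a^2 b) = x*y^2*z - x^2*y - y^3 - x*z + 3*y
so trace(a b^3) = trace(b) * trace(b a b) - trace(b a) = y^2*z - x*y - z
reduce: trace(a b^3 a^2) = trace(a) * trace(a b^3 a) - trace(a b^3) = x^2*y^2*z - x^3*y - x*y^3 - x^2*z - y^2*z + 4*x*y + z
trace(b a b^3 a) = trace(b) * trace(b a b a b) - trace(b a b a) = y^2*z^2 - x*y*z - y^2 - z^2 + 2
trace(b a b^3) = trace(b) * trace(a b^3) - trace(a b^2) = y^3*z - x*y^2 - 2*y*z + x
trace(a b^3 a^2 b) = trace(a) * trace(b a b^3 a) - trace(b a b^3) = x*y^2*z^2 - x^2*y*z - y^3*z - x*z^2 + 2*y*z + x
reduce: trace(a^2 b^-1 a b^3) = trace(a b^3 a^2) * trace(b) - trace(a b^3 a^2 b) = x^2*y^3*z - x^3*y^2 - x*y^4 - x*y^2*z^2 + 4*x*y^2 + x*z^2 - y*z - x
assemble the triple (trace(r) - 2; trace(r a) - x; trace(r b) - y)

x^2*y^2*z - x^3*y - x*y^3 - x*y*z^2 + x^2*z + 3*x*y - z - 2; x^3*y^2*z - x^4*y - x^2*y^3 - x^2*y*z^2 + x^3*z - x*y^2*z + 4*x^2*y + y^3 + y*z^2 - 2*x*z - x - 3*y; x^2*y^3*z - x^3*y^2 - x*y^4 - x*y^2*z^2 + 4*x*y^2 + x*z^2 - y*z - x - y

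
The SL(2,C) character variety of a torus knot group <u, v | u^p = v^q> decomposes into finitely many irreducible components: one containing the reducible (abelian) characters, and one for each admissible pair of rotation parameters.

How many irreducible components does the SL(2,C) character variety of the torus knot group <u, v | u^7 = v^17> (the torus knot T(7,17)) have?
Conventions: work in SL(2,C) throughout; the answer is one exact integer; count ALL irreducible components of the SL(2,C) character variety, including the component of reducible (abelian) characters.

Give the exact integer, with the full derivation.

49

Gamma = < u, v | u^7 = v^17 > (torus knot T(7,17)); the central element u^7 = v^17 acts as +I or -I in any irreducible SL(2,C) representation.
This locks tr(u) to 2*cos(pi*alpha/7), alpha in 1..6, and tr(v) to 2*cos(pi*beta/17), beta in 1..16, on each component of irreducible characters.
u^7 = (-1)^alpha I and v^17 = (-1)^beta I must agree, so alpha and beta have equal parity.
Enumerate parity-matched pairs: 3*8 odd-odd plus 3*8 even-even gives 48.
Total: 48 irreducible-character components + 1 reducible (abelian) component = 49.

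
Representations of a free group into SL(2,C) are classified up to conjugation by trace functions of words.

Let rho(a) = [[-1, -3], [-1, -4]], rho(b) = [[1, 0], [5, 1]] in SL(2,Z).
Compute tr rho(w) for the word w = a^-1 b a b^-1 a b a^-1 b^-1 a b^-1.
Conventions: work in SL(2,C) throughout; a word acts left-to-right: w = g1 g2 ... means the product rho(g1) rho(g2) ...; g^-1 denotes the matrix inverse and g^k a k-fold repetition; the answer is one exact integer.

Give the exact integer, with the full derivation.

515260

rho(a^-1) = [[-4, 3], [1, -1]]
... * rho(b) = [[1, 0], [5, 1]]  ->  [[11, 3], [-4, -1]]
... * rho(a) = [[-1, -3], [-1, -4]]  ->  [[-14, -45], [5, 16]]
... * rho(b^-1) = [[1, 0], [-5, 1]]  ->  [[211, -45], [-75, 16]]
... * rho(a) = [[-1, -3], [-1, -4]]  ->  [[-166, -453], [59, 161]]
... * rho(b) = [[1, 0], [5, 1]]  ->  [[-2431, -453], [864, 161]]
... * rho(a^-1) = [[-4, 3], [1, -1]]  ->  [[9271, -6840], [-3295, 2431]]
... * rho(b^-1) = [[1, 0], [-5, 1]]  ->  [[43471, -6840], [-15450, 2431]]
... * rho(a) = [[-1, -3], [-1, -4]]  ->  [[-36631, -103053], [13019, 36626]]
... * rho(b^-1) = [[1, 0], [-5, 1]]  ->  [[478634, -103053], [-170111, 36626]]
tr = 478634 + 36626 = 515260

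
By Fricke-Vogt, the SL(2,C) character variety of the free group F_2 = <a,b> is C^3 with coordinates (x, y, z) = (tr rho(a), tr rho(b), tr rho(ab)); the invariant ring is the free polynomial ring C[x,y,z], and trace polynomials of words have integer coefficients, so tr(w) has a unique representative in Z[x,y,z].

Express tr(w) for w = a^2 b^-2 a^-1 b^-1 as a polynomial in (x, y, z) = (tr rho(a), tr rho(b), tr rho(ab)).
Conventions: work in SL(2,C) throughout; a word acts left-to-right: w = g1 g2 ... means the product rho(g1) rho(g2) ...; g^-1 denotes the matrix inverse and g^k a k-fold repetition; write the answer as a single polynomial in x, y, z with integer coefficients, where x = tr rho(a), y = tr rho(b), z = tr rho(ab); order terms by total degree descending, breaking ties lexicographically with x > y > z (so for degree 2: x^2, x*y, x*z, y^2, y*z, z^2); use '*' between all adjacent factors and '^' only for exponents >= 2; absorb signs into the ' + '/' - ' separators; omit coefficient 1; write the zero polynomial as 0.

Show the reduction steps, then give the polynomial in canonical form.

tr(b^-1 a) = tr(a) * tr(b) - tr(a b) = x*y - z
reduce: tr(a^2) = tr(a) * tr(a) - tr(1) = x^2 - 2
reduce: tr(a b a) = tr(a) * tr(b a) - tr(b) = x*z - y
tr(a^2 b a) = tr(a) * tr(a b a) - tr(a b) = x^2*z - x*y - z
tr(b a b a) = tr(a b) * tr(a b) - tr(1)   [split at repeated a] = z^2 - 2
reduce: tr(b a b) = tr(b) * tr(a b) - tr(a) = y*z - x
tr(a^2 b a b) = tr(a) * tr(b a b a) - tr(b a b) = x*z^2 - y*z - x
reduce: tr(b^-1 a^2 b a) = tr(a^2 b a) * tr(b) - tr(a^2 b a b) = x^2*y*z - x*y^2 - x*z^2 + x
reduce: tr(a^-1 b^-1 a^2 b) = tr(b^-1 a^2 b) * tr(a) - tr(b^-1 a^2 b a) = -x^2*y*z + x^3 + x*y^2 + x*z^2 - 3*x
tr(a^-1 b^-1 a^2 b^-1) = tr(a^-1 b^-1 a^2) * tr(b) - tr(a^-1 b^-1 a^2 b) = x^2*y*z - x^3 - x*z^2 - y*z + 3*x
so tr(a^2 b^-2 a^-1 b^-1) = tr(a^-1 b^-1 a^2 b^-1) * tr(b) - tr(a^-1 b^-1 a^2) = x^2*y^2*z - x^3*y - x*y*z^2 - y^2*z + 2*x*y + z

x^2*y^2*z - x^3*y - x*y*z^2 - y^2*z + 2*x*y + z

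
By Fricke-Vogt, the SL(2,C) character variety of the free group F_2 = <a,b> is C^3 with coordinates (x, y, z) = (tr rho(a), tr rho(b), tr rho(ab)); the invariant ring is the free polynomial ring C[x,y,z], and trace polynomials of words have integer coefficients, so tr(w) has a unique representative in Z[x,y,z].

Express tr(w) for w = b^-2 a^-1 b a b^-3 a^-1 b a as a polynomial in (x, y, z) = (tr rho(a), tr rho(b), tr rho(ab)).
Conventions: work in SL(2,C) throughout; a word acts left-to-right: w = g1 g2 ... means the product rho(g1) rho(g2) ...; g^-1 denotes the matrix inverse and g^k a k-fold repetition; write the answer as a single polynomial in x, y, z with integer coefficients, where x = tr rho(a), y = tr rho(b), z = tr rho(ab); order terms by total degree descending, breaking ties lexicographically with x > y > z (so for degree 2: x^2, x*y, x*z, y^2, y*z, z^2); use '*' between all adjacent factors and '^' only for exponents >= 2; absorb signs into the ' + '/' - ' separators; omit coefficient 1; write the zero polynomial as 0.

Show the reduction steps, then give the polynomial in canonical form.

x^2*y^5*z^2 - 2*x^3*y^4*z - 2*x*y^6*z - 2*x*y^4*z^3 + x^4*y^3 + 2*x^2*y^5 + x^2*y^3*z^2 + y^7 + 2*y^5*z^2 + y^3*z^4 + 2*x^3*y^2*z + 8*x*y^4*z + 2*x*y^2*z^3 - x^4*y - 8*x^2*y^3 - 2*x^2*y*z^2 - 7*y^5 - 8*y^3*z^2 - y*z^4 - 5*x*y^2*z + 5*x^2*y + 14*y^3 + 5*y*z^2 - 7*y

tr(a^2 b) = tr(a) * tr(b a) - tr(b) = x*z - y
use: tr(a^2) = tr(a) * tr(a) - tr(1) = x^2 - 2
tr(b a^2 b) = tr(b) * tr(a^2 b) - tr(a^2) = x*y*z - x^2 - y^2 + 2
tr(b a b a) = tr(a b) * tr(a b) - tr(1)   [split at repeated a] = z^2 - 2
tr(b a b) = tr(b) * tr(a b) - tr(a) = y*z - x
tr(b a^2 b a) = tr(a) * tr(b a b a) - tr(b a b) = x*z^2 - y*z - x
tr(a^-1 b a^2 b) = tr(b a^2 b) * tr(a) - tr(b a^2 b a) = x^2*y*z - x^3 - x*y^2 - x*z^2 + y*z + 3*x
tr(a b^-1 a^-1 b a) = tr(a^-1 b a^2) * tr(b) - tr(a^-1 b a^2 b) = -x^2*y*z + x^3 + x*y^2 + x*z^2 - 3*x
apply: tr(a b a b a b) = tr(a b a b) * tr(a b) - tr(b a)   [split at repeated a] = z^3 - 3*z
tr(b a b a b^-1 a) = tr(a b a b a) * tr(b) - tr(a b a b a b) = x*y*z^2 - y^2*z - z^3 - x*y + 3*z
use: tr(a b^-1 a^-1 b a b) = tr(b a b a b^-1) * tr(a) - tr(b a b a b^-1 a) = -x*y*z^2 + x^2*z + y^2*z + z^3 - 3*z
use: tr(b^-1 a^-1 b a b^-1 a) = tr(a b^-1 a^-1 b a) * tr(b) - tr(a b^-1 a^-1 b a b) = -x^2*y^2*z + x^3*y + x*y^3 + 2*x*y*z^2 - x^2*z - y^2*z - z^3 - 3*x*y + 3*z
use: tr(a b^-2 a^-1 b a b^-1) = tr(b^-1 a^-1 b a b^-1 a) * tr(b) - tr(b^-1 a^-1 b a b^-1 a b) = -x^2*y^3*z + x^3*y^2 + x*y^4 + 2*x*y^2*z^2 - x^2*y*z - y^3*z - y*z^3 - 3*x*y^2 + 3*y*z - x
tr(a b a^2) = tr(a) * tr(a b a) - tr(a b) = x^2*z - x*y - z
apply: tr(a b^-1 a b a) = tr(a b a^2) * tr(b) - tr(a b a^2 b) = x^2*y*z - x*y^2 - x*z^2 + x
tr(a b a^2 b a) = tr(a) * tr(b a^2 b a) - tr(b a^2 b) = x^2*z^2 - 2*x*y*z + y^2 - 2
tr(b a b a b) = tr(b) * tr(a b a b) - tr(a b a) = y*z^2 - x*z - y
apply: tr(a b a^2 b a b) = tr(a) * tr(b a b a b a) - tr(b a b a b) = x*z^3 - y*z^2 - 2*x*z + y
apply: tr(a b a b^-1 a b a) = tr(a b a^2 b a) * tr(b) - tr(a b a^2 b a b) = x^2*y*z^2 - 2*x*y^2*z - x*z^3 + y^3 + y*z^2 + 2*x*z - 3*y
tr(a b a b a b a b) = tr(a b) * tr(a b a b a b) - tr(a^-1 b^-1 a^-1 b^-1)   [split at repeated a] = z^4 - 4*z^2 + 2
apply: tr(a b a b^-1 a b a b) = tr(a b a b a b a) * tr(b) - tr(a b a b a b a b) = x*y*z^3 - y^2*z^2 - z^4 - 2*x*y*z + y^2 + 4*z^2 - 2
tr(b a b^-1 a b a b^-1 a) = tr(a b a b^-1 a b a) * tr(b) - tr(a b a b^-1 a b a b) = x^2*y^2*z^2 - 2*x*y^3*z - 2*x*y*z^3 + y^4 + 2*y^2*z^2 + z^4 + 4*x*y*z - 4*y^2 - 4*z^2 + 2
tr(a b a b^-1 a^-1 b a b^-1) = tr(b a b^-1 a b a b^-1) * tr(a) - tr(b a b^-1 a b a b^-1 a) = -x^2*y^2*z^2 + x^3*y*z + 2*x*y^3*z + 2*x*y*z^3 - x^2*y^2 - x^2*z^2 - y^4 - 2*y^2*z^2 - z^4 - 4*x*y*z + x^2 + 4*y^2 + 4*z^2 - 2
tr(b a^2 b a b) = tr(b) * tr(a^2 b a b) - tr(a^2 b a) = x*y*z^2 - x^2*z - y^2*z + z
apply: tr(a^-1 b a^2 b a b) = tr(b a^2 b a b) * tr(a) - tr(b a^2 b a b a) = x^2*y*z^2 - x^3*z - x*y^2*z - x*z^3 + y*z^2 + 3*x*z - y
tr(a b a b^-1 a^-1 b a) = tr(a^-1 b a^2 b a) * tr(b) - tr(a^-1 b a^2 b a b) = -x^2*y*z^2 + x^3*z + 2*x*y^2*z + x*z^3 - x^2*y - y^3 - y*z^2 - 3*x*z + 3*y
tr(b^-1 a^-1 b a b^-2 a b a) = tr(a b a b^-1 a^-1 b a b^-1) * tr(b) - tr(a b a b^-1 a^-1 b a) = -x^2*y^3*z^2 + x^3*y^2*z + 2*x*y^4*z + 2*x*y^2*z^3 - x^2*y^3 - y^5 - 2*y^3*z^2 - y*z^4 - x^3*z - 6*x*y^2*z - x*z^3 + 2*x^2*y + 5*y^3 + 5*y*z^2 + 3*x*z - 5*y
apply: tr(b^-1 a b^2 a) = tr(a b^2 a) * tr(b) - tr(a b^2 a b) = x*y^2*z - x^2*y - y^3 - y*z^2 + x*z + 3*y
apply: tr(b a b^-2 a b) = tr(b^-1 a b^2 a) * tr(b) - tr(b^-1 a b^2 a b) = x*y^3*z - x^2*y^2 - y^4 - y^2*z^2 + x^2 + 4*y^2 - 2
tr(b a b^-2 a^-1 b a b^-2 a) = tr(b^-1 a^-1 b a b^-2 a b a) * tr(b) - tr(b^-1 a^-1 b a b^-2 a b a b) = -x^2*y^4*z^2 + x^3*y^3*z + 2*x*y^5*z + 2*x*y^3*z^3 - x^2*y^4 - y^6 - 2*y^4*z^2 - y^2*z^4 - x^3*y*z - 7*x*y^3*z - x*y*z^3 + 3*x^2*y^2 + 6*y^4 + 6*y^2*z^2 + 3*x*y*z - x^2 - 9*y^2 + 2
apply: tr(b^-1 a^-1 b a b^-2 a^-1 b a b^-1) = tr(b a b^-2 a^-1 b a b^-2) * tr(a) - tr(b a b^-2 a^-1 b a b^-2 a) = x^2*y^4*z^2 - 2*x^3*y^3*z - 2*x*y^5*z - 2*x*y^3*z^3 + x^4*y^2 + 2*x^2*y^4 + 2*x^2*y^2*z^2 + y^6 + 2*y^4*z^2 + y^2*z^4 + 6*x*y^3*z - 6*x^2*y^2 - 6*y^4 - 6*y^2*z^2 + 9*y^2 - 2
apply: tr(a^2 b^-1) = tr(a^2) * tr(b) - tr(a^2 b) = x^2*y - x*z - y
use: tr(b a^2 b^-2 a) = tr(a b a^2 b^-1) * tr(b) - tr(a b a^2) = x^2*y^2*z - x*y^3 - x*y*z^2 - x^2*z + 2*x*y + z
apply: tr(a b^-2 a^-1 b a) = tr(b a^2 b^-2) * tr(a) - tr(b a^2 b^-2 a) = -x^2*y^2*z + x^3*y + x*y^3 + x*y*z^2 - 3*x*y - z
apply: tr(b a b^-2 a^-1 b a b^-1 a) = tr(a^-1 b a b^-1 a b a b^-1) * tr(b) - tr(a^-1 b a b^-1 a b a) = -x^2*y^3*z^2 + x^3*y^2*z + 2*x*y^4*z + 2*x*y^2*z^3 - x^2*y^3 - x^2*y*z^2 - y^5 - 2*y^3*z^2 - y*z^4 - 5*x*y^2*z + 2*x^2*y + 5*y^3 + 5*y*z^2 - x*z - 5*y
tr(b^-1 a^-1 b a b^-2 a^-1 b a) = tr(b a b^-2 a^-1 b a b^-1) * tr(a) - tr(b a b^-2 a^-1 b a b^-1 a) = x^2*y^3*z^2 - 2*x^3*y^2*z - 2*x*y^4*z - 2*x*y^2*z^3 + x^4*y + 2*x^2*y^3 + 2*x^2*y*z^2 + y^5 + 2*y^3*z^2 + y*z^4 + 5*x*y^2*z - 5*x^2*y - 5*y^3 - 5*y*z^2 + 5*y
apply: tr(b^-2 a^-1 b a b^-3 a^-1 b a) = tr(b^-1 a^-1 b a b^-2 a^-1 b a b^-1) * tr(b) - tr(b^-1 a^-1 b a b^-2 a^-1 b a) = x^2*y^5*z^2 - 2*x^3*y^4*z - 2*x*y^6*z - 2*x*y^4*z^3 + x^4*y^3 + 2*x^2*y^5 + x^2*y^3*z^2 + y^7 + 2*y^5*z^2 + y^3*z^4 + 2*x^3*y^2*z + 8*x*y^4*z + 2*x*y^2*z^3 - x^4*y - 8*x^2*y^3 - 2*x^2*y*z^2 - 7*y^5 - 8*y^3*z^2 - y*z^4 - 5*x*y^2*z + 5*x^2*y + 14*y^3 + 5*y*z^2 - 7*y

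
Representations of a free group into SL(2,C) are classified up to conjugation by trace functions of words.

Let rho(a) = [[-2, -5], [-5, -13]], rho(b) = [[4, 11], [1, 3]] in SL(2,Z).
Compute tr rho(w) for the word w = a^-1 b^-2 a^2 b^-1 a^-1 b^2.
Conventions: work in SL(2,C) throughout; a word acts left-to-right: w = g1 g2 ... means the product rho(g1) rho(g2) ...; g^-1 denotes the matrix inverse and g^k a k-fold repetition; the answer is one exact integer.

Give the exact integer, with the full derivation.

rho(a^-1) = [[-13, 5], [5, -2]]
... * rho(b^-1) = [[3, -11], [-1, 4]]  ->  [[-44, 163], [17, -63]]
... * rho(b^-1) = [[3, -11], [-1, 4]]  ->  [[-295, 1136], [114, -439]]
... * rho(a) = [[-2, -5], [-5, -13]]  ->  [[-5090, -13293], [1967, 5137]]
... * rho(a) = [[-2, -5], [-5, -13]]  ->  [[76645, 198259], [-29619, -76616]]
... * rho(b^-1) = [[3, -11], [-1, 4]]  ->  [[31676, -50059], [-12241, 19345]]
... * rho(a^-1) = [[-13, 5], [5, -2]]  ->  [[-662083, 258498], [255858, -99895]]
... * rho(b) = [[4, 11], [1, 3]]  ->  [[-2389834, -6507419], [923537, 2514753]]
... * rho(b) = [[4, 11], [1, 3]]  ->  [[-16066755, -45810431], [6208901, 17703166]]
tr = -16066755 + 17703166 = 1636411

1636411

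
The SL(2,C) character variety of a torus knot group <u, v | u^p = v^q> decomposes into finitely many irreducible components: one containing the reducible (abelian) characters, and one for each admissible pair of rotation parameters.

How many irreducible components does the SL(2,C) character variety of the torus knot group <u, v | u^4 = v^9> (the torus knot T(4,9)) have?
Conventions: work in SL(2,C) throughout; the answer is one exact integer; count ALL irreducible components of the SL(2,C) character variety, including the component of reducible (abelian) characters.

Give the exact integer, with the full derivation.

13

In the torus knot group T(4,9), u^4 = v^9 is central, so an irreducible representation sends it to +I or -I (Schur).
So on each irreducible component the traces are pinned: tr(u) = 2*cos(pi*alpha/4) with 1 <= alpha <= 3, tr(v) = 2*cos(pi*beta/9) with 1 <= beta <= 8.
u^4 = (-1)^alpha I and v^9 = (-1)^beta I must agree, so alpha and beta have equal parity.
Enumerate parity-matched pairs: 2*4 odd-odd plus 1*4 even-even gives 12.
components with irreducible characters: 12; plus the single component of reducible (abelian) characters: total 13.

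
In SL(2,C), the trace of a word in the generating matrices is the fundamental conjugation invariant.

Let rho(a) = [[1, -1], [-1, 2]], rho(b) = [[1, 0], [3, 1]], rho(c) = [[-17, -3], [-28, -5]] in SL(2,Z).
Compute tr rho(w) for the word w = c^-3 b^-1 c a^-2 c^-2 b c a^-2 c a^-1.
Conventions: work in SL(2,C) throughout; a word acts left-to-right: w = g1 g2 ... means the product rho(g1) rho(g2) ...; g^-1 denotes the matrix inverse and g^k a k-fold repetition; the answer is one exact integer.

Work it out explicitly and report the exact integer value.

rho(c^-1) = [[-5, 3], [28, -17]]
... * rho(c^-1) = [[-5, 3], [28, -17]]  ->  [[109, -66], [-616, 373]]
... * rho(c^-1) = [[-5, 3], [28, -17]]  ->  [[-2393, 1449], [13524, -8189]]
... * rho(b^-1) = [[1, 0], [-3, 1]]  ->  [[-6740, 1449], [38091, -8189]]
... * rho(c) = [[-17, -3], [-28, -5]]  ->  [[74008, 12975], [-418255, -73328]]
... * rho(a^-1) = [[2, 1], [1, 1]]  ->  [[160991, 86983], [-909838, -491583]]
... * rho(a^-1) = [[2, 1], [1, 1]]  ->  [[408965, 247974], [-2311259, -1401421]]
... * rho(c^-1) = [[-5, 3], [28, -17]]  ->  [[4898447, -2988663], [-27683493, 16890380]]
... * rho(c^-1) = [[-5, 3], [28, -17]]  ->  [[-108174799, 65502612], [611348105, -370186939]]
... * rho(b) = [[1, 0], [3, 1]]  ->  [[88333037, 65502612], [-499212712, -370186939]]
... * rho(c) = [[-17, -3], [-28, -5]]  ->  [[-3335734765, -592512171], [18851850396, 3348572831]]
... * rho(a^-1) = [[2, 1], [1, 1]]  ->  [[-7263981701, -3928246936], [41052273623, 22200423227]]
... * rho(a^-1) = [[2, 1], [1, 1]]  ->  [[-18456210338, -11192228637], [104304970473, 63252696850]]
... * rho(c) = [[-17, -3], [-28, -5]]  ->  [[627137977582, 111329774199], [-3544260009841, -629178395669]]
... * rho(a^-1) = [[2, 1], [1, 1]]  ->  [[1365605729363, 738467751781], [-7717698415351, -4173438405510]]
tr = 1365605729363 + -4173438405510 = -2807832676147

-2807832676147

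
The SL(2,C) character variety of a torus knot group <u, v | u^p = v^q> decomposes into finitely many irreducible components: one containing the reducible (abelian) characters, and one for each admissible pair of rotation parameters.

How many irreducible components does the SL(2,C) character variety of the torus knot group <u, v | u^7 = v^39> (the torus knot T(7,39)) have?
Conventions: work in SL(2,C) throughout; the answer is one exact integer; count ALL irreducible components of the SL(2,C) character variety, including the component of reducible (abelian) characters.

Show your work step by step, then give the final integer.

In the torus knot group T(7,39), u^7 = v^39 is central, so an irreducible representation sends it to +I or -I (Schur).
This locks tr(u) to 2*cos(pi*alpha/7), alpha in 1..6, and tr(v) to 2*cos(pi*beta/39), beta in 1..38, on each component of irreducible characters.
Consistency of u^7 = (-1)^alpha I with v^39 = (-1)^beta I forces alpha = beta (mod 2).
Counting: 3 odd alphas x 19 odd betas + 3 even alphas x 19 even betas = 57 + 57 = 114.
Total: 114 irreducible-character components + 1 reducible (abelian) component = 115.

115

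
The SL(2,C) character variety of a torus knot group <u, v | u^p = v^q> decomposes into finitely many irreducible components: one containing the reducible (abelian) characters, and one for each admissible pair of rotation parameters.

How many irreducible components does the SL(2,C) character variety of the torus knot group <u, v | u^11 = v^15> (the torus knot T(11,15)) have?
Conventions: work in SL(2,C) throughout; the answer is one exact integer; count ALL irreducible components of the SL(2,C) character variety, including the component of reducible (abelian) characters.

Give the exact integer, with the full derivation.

71

Gamma = < u, v | u^11 = v^15 > (torus knot T(11,15)); the central element u^11 = v^15 acts as +I or -I in any irreducible SL(2,C) representation.
So on each irreducible component the traces are pinned: tr(u) = 2*cos(pi*alpha/11) with 1 <= alpha <= 10, tr(v) = 2*cos(pi*beta/15) with 1 <= beta <= 14.
u^11 = (-1)^alpha I and v^15 = (-1)^beta I must agree, so alpha and beta have equal parity.
Enumerate parity-matched pairs: 5*7 odd-odd plus 5*7 even-even gives 70.
Total: 70 irreducible-character components + 1 reducible (abelian) component = 71.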